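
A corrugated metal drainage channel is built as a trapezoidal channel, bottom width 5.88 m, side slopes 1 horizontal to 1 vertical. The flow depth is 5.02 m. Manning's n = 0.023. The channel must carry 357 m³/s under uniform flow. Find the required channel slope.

S = 0.00592

With bottom width b = 5.88 m and side slope z = 1: A = (b + zy)y = (5.88 + 1×5.02)×5.02 = 54.72 m²; P = b + 2y√(1+z²) = 5.88 + 2×5.02×1.414 = 20.08 m.
Hydraulic radius R = A/P = 54.72/20.08 = 2.725 m.
From Manning's equation, S = [nQ / (1 A R^(2/3))]² = [0.023 × 357 / (1 × 54.72 × 2.725^(2/3))]² = 0.00592.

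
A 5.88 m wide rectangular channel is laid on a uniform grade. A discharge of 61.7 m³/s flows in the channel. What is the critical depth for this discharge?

y_c = 2.24 m

For a rectangular channel, critical depth y_c = (q²/g)^(1/3) where q = Q/b = 61.7/5.88 = 10.49 m²/s.
So y_c = (10.49²/9.81)^(1/3) = 2.24 m.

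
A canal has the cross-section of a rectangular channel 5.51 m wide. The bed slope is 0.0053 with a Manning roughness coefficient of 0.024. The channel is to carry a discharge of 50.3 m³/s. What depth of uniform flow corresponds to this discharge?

Manning's equation rearranged: A R^(2/3) = nQ / (1·√S) = 0.024 × 50.3 / (√0.0053) = 16.58.
At y = 2.06 m: A R^(2/3) = 12.67 — short.
At y = 2.51 m: A R^(2/3) = 16.59 — matches.

y_n = 2.51 m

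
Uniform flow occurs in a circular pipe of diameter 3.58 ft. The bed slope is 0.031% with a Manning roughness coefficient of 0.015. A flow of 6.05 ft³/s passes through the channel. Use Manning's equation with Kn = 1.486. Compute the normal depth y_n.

Manning's equation rearranged: A R^(2/3) = nQ / (1.486·√S) = 0.015 × 6.05 / (1.486 × √0.00031) = 3.469.
At y = 1.08 ft: A R^(2/3) = 1.851 — low.
At y = 1.72 ft: A R^(2/3) = 4.366 — high.
At y = 1.51 ft: A R^(2/3) = 3.469 — close enough.

y_n = 1.51 ft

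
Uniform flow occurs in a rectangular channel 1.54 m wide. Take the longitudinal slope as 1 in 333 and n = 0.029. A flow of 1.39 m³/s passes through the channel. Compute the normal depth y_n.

Manning's equation rearranged: A R^(2/3) = nQ / (1·√S) = 0.029 × 1.39 / (√0.003003) = 0.7356.
Try y = 0.618 m: A R^(2/3) = 0.4662 — too small.
Try y = 0.982 m: A R^(2/3) = 0.8637 — too large.
Try y = 0.868 m: A R^(2/3) = 0.7354 — close enough.

y_n = 0.868 m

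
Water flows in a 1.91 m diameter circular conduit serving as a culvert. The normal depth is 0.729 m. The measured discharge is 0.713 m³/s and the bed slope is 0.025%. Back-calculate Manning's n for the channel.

For a circular section of diameter D = 1.91 m at depth y = 0.729 m, the central angle is θ = 2 arccos(1 − 2y/D) = 2.664 rad. Then A = (D²/8)(θ − sin θ) = 1.005 m² and P = Dθ/2 = 2.544 m.
Hydraulic radius R = A/P = 1.005/2.544 = 0.3951 m.
Rearranging Manning's equation: n = (1/Q) A R^(2/3) S^(1/2) = (1/0.713) × 1.005 × 0.3951^(2/3) × √0.00025 = 0.012.

n = 0.012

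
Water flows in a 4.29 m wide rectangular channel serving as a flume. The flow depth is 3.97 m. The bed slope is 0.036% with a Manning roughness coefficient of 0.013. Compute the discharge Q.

Flow area A = b·y = 4.29 × 3.97 = 17.03 m². Wetted perimeter P = b + 2y = 4.29 + 2×3.97 = 12.23 m.
Hydraulic radius R = A/P = 17.03/12.23 = 1.393 m.
Manning's equation: Q = (1/n) A R^(2/3) S^(1/2) = (1/0.013) × 17.03 × 1.393^(2/3) × 0.00036^(1/2) = 31 m³/s.

Q = 31 m³/s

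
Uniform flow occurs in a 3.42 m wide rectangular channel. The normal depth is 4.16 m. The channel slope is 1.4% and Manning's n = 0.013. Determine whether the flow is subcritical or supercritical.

Flow area A = b·y = 3.42 × 4.16 = 14.23 m². Wetted perimeter P = b + 2y = 3.42 + 2×4.16 = 11.74 m.
Hydraulic radius R = A/P = 14.23/11.74 = 1.212 m.
V = (1/n) R^(2/3) √S = (1/0.013) × 1.212^(2/3) × √0.014 = 10.35 m/s. Hydraulic depth D_h = A/T = 14.23/3.42 = 4.16 m.
Froude number Fr = V/√(g·D_h) = 10.35/√(9.81×4.16) = 1.62, which is greater than 1, so the flow is supercritical.

supercritical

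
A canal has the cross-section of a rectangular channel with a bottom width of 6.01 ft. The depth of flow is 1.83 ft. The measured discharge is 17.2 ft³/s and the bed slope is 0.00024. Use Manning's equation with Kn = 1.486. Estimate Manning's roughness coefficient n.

n = 0.016

Flow area A = b·y = 6.01 × 1.83 = 11 ft². Wetted perimeter P = b + 2y = 6.01 + 2×1.83 = 9.67 ft.
Hydraulic radius R = A/P = 11/9.67 = 1.137 ft.
Rearranging Manning's equation: n = (1.486/Q) A R^(2/3) S^(1/2) = (1.486/17.2) × 11 × 1.137^(2/3) × √0.00024 = 0.016.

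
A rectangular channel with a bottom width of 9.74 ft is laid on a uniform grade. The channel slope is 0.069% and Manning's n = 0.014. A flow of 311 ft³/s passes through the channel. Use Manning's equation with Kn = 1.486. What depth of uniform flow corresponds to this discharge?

y_n = 5.94 ft

Manning's equation rearranged: A R^(2/3) = nQ / (1.486·√S) = 0.014 × 311 / (1.486 × √0.00069) = 111.5.
At y = 7.54 ft: A R^(2/3) = 151.4 — high.
At y = 5.94 ft: A R^(2/3) = 111.5 — ≈ 111.5.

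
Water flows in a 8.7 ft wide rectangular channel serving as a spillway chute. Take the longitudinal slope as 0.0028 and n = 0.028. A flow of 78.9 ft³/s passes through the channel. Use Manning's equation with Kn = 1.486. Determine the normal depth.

y_n = 2.41 ft

Manning's equation rearranged: A R^(2/3) = nQ / (1.486·√S) = 0.028 × 78.9 / (1.486 × √0.0028) = 28.1.
Trying y = 1.99 ft: A R^(2/3) = 21.31 — low.
Trying y = 2.41 ft: A R^(2/3) = 28.09 — close enough.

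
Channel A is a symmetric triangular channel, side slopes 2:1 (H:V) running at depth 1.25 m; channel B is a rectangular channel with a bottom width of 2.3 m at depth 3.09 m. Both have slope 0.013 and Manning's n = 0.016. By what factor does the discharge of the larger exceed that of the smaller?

2.98

Channel A: For a triangular section with side slope z = 2: A = zy² = 2×1.25² = 3.125 m²; P = 2y√(1+z²) = 2×1.25×2.236 = 5.59 m. Hydraulic radius R = A/P = 3.125/5.59 = 0.559 m. Q_A = (1/0.016)·3.125·0.559^(2/3)·√0.013 = 15.11 m³/s.
Channel B: Flow area A = b·y = 2.3 × 3.09 = 7.107 m². Wetted perimeter P = b + 2y = 2.3 + 2×3.09 = 8.48 m. Hydraulic radius R = A/P = 7.107/8.48 = 0.8381 m. Q_B = (1/0.016)·7.107·0.8381^(2/3)·√0.013 = 45.02 m³/s.
The larger discharge is 45.02 m³/s and the smaller is 15.11 m³/s; the ratio is 2.98.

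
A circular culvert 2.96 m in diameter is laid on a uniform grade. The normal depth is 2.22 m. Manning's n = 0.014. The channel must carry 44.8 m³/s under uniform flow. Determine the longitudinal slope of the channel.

S = 0.0149

For a circular section of diameter D = 2.96 m at depth y = 2.22 m, the central angle is θ = 2 arccos(1 − 2y/D) = 4.189 rad. Then A = (D²/8)(θ − sin θ) = 5.536 m² and P = Dθ/2 = 6.199 m.
Hydraulic radius R = A/P = 5.536/6.199 = 0.893 m.
From Manning's equation, S = [nQ / (1 A R^(2/3))]² = [0.014 × 44.8 / (1 × 5.536 × 0.893^(2/3))]² = 0.0149.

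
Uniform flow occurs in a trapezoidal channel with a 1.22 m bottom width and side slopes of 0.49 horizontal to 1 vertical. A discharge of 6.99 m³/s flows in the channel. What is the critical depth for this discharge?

At critical depth, Q² T / (g A³) = 1, i.e. A³/T = Q²/g = 6.99²/9.81 = 4.981.
Trying y = 1.42 m: A³/T = 7.709 — high.
Trying y = 1.25 m: A³/T = 4.916 — close enough.

y_c = 1.25 m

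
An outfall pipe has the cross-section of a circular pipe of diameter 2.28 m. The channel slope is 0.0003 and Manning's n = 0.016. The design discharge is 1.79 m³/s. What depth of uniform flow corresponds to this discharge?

y_n = 1.26 m

Manning's equation rearranged: A R^(2/3) = nQ / (1·√S) = 0.016 × 1.79 / (√0.0003) = 1.654.
Trying y = 0.988 m: A R^(2/3) = 1.093 — short.
Trying y = 1.26 m: A R^(2/3) = 1.657 — matches.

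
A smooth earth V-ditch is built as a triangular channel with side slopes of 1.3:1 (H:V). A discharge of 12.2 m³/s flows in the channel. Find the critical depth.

At critical depth, Q² T / (g A³) = 1, i.e. A³/T = Q²/g = 12.2²/9.81 = 15.17.
Try y = 2.07 m: A³/T = 32.12 — too large.
Try y = 1.55 m: A³/T = 7.56 — too small.
Try y = 1.78 m: A³/T = 15.1 — ≈ 15.17.

y_c = 1.78 m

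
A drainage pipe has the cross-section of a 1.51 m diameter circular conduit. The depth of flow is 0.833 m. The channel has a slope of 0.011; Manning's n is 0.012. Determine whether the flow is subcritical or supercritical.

supercritical

For a circular section of diameter D = 1.51 m at depth y = 0.833 m, the central angle is θ = 2 arccos(1 − 2y/D) = 3.349 rad. Then A = (D²/8)(θ − sin θ) = 1.013 m² and P = Dθ/2 = 2.528 m.
Hydraulic radius R = A/P = 1.013/2.528 = 0.4007 m.
V = (1/n) R^(2/3) √S = (1/0.012) × 0.4007^(2/3) × √0.011 = 4.75 m/s. Hydraulic depth D_h = A/T = 1.013/1.502 = 0.6744 m.
Froude number Fr = V/√(g·D_h) = 4.75/√(9.81×0.6744) = 1.85, which is greater than 1, so the flow is supercritical.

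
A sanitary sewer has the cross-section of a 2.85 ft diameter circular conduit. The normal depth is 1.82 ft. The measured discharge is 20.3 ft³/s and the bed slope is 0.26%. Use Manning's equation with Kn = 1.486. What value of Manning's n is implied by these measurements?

n = 0.014

For a circular section of diameter D = 2.85 ft at depth y = 1.82 ft, the central angle is θ = 2 arccos(1 − 2y/D) = 3.703 rad. Then A = (D²/8)(θ − sin θ) = 4.301 ft² and P = Dθ/2 = 5.277 ft.
Hydraulic radius R = A/P = 4.301/5.277 = 0.815 ft.
Rearranging Manning's equation: n = (1.486/Q) A R^(2/3) S^(1/2) = (1.486/20.3) × 4.301 × 0.815^(2/3) × √0.0026 = 0.014.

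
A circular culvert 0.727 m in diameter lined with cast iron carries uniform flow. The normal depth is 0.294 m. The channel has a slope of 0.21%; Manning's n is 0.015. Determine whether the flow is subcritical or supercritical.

subcritical

For a circular section of diameter D = 0.727 m at depth y = 0.294 m, the central angle is θ = 2 arccos(1 − 2y/D) = 2.757 rad. Then A = (D²/8)(θ − sin θ) = 0.1573 m² and P = Dθ/2 = 1.002 m.
Hydraulic radius R = A/P = 0.1573/1.002 = 0.157 m.
V = (1/n) R^(2/3) √S = (1/0.015) × 0.157^(2/3) × √0.0021 = 0.8891 m/s. Hydraulic depth D_h = A/T = 0.1573/0.7136 = 0.2205 m.
Froude number Fr = V/√(g·D_h) = 0.8891/√(9.81×0.2205) = 0.605, which is less than 1, so the flow is subcritical.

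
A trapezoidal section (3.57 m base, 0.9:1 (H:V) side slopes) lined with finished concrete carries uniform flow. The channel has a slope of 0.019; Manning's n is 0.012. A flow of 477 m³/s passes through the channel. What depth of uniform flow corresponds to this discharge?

y_n = 3.82 m

Manning's equation rearranged: A R^(2/3) = nQ / (1·√S) = 0.012 × 477 / (√0.019) = 41.53.
Try y = 2.8 m: A R^(2/3) = 22.7 — short.
Try y = 4.29 m: A R^(2/3) = 52.43 — over.
Try y = 3.82 m: A R^(2/3) = 41.54 — close enough.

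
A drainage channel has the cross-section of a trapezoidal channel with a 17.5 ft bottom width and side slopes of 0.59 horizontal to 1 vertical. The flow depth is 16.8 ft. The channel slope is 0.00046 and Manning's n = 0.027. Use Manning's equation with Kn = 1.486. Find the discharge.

With bottom width b = 17.5 ft and side slope z = 0.59: A = (b + zy)y = (17.5 + 0.59×16.8)×16.8 = 460.5 ft²; P = b + 2y√(1+z²) = 17.5 + 2×16.8×1.161 = 56.51 ft.
Hydraulic radius R = A/P = 460.5/56.51 = 8.149 ft.
Manning's equation: Q = (1.486/n) A R^(2/3) S^(1/2) = (1.486/0.027) × 460.5 × 8.149^(2/3) × 0.00046^(1/2) = 2200 ft³/s.

Q = 2200 ft³/s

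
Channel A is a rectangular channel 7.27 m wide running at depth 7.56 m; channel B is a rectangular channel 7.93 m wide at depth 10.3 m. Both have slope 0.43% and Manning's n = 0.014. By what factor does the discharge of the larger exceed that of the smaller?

1.65

Channel A: Flow area A = b·y = 7.27 × 7.56 = 54.96 m². Wetted perimeter P = b + 2y = 7.27 + 2×7.56 = 22.39 m. Hydraulic radius R = A/P = 54.96/22.39 = 2.455 m. Q_A = (1/0.014)·54.96·2.455^(2/3)·√0.0043 = 468.5 m³/s.
Channel B: Flow area A = b·y = 7.93 × 10.3 = 81.68 m². Wetted perimeter P = b + 2y = 7.93 + 2×10.3 = 28.53 m. Hydraulic radius R = A/P = 81.68/28.53 = 2.863 m. Q_B = (1/0.014)·81.68·2.863^(2/3)·√0.0043 = 771.4 m³/s.
The larger discharge is 771.4 m³/s and the smaller is 468.5 m³/s; the ratio is 1.65.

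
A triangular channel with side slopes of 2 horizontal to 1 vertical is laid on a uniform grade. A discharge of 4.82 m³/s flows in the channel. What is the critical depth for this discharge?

y_c = 1.03 m

At critical depth, Q² T / (g A³) = 1, i.e. A³/T = Q²/g = 4.82²/9.81 = 2.368.
Try y = 1.19 m: A³/T = 4.773 — high.
Try y = 0.744 m: A³/T = 0.4559 — low.
Try y = 1.03 m: A³/T = 2.319 — ≈ 2.368.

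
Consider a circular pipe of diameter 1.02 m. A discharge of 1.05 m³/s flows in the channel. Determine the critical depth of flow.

At critical depth, Q² T / (g A³) = 1, i.e. A³/T = Q²/g = 1.05²/9.81 = 0.1124.
At y = 0.719 m: A³/T = 0.2508 — high.
At y = 0.416 m: A³/T = 0.03065 — low.
At y = 0.584 m: A³/T = 0.1122 — matches.

y_c = 0.584 m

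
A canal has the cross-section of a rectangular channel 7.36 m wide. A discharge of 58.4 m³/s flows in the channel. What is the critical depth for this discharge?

For a rectangular channel, critical depth y_c = (q²/g)^(1/3) where q = Q/b = 58.4/7.36 = 7.935 m²/s.
So y_c = (7.935²/9.81)^(1/3) = 1.86 m.

y_c = 1.86 m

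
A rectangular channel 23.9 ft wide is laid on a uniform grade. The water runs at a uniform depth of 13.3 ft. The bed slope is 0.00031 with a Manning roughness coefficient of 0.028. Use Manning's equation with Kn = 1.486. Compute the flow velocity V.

V = 3.19 ft/s

Flow area A = b·y = 23.9 × 13.3 = 317.9 ft². Wetted perimeter P = b + 2y = 23.9 + 2×13.3 = 50.5 ft.
Hydraulic radius R = A/P = 317.9/50.5 = 6.294 ft.
From Manning's equation, V = (1.486/n) R^(2/3) S^(1/2) = (1.486/0.028) × 6.294^(2/3) × 0.00031^(1/2) = 3.19 ft/s.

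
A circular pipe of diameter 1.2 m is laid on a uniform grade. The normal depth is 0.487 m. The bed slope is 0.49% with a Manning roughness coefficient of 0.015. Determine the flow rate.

For a circular section of diameter D = 1.2 m at depth y = 0.487 m, the central angle is θ = 2 arccos(1 − 2y/D) = 2.763 rad. Then A = (D²/8)(θ − sin θ) = 0.4307 m² and P = Dθ/2 = 1.658 m.
Hydraulic radius R = A/P = 0.4307/1.658 = 0.2598 m.
Manning's equation: Q = (1/n) A R^(2/3) S^(1/2) = (1/0.015) × 0.4307 × 0.2598^(2/3) × 0.0049^(1/2) = 0.818 m³/s.

Q = 0.818 m³/s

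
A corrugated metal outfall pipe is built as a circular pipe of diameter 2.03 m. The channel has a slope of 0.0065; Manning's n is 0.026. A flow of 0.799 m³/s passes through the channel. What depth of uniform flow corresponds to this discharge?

Manning's equation rearranged: A R^(2/3) = nQ / (1·√S) = 0.026 × 0.799 / (√0.0065) = 0.2577.
Trying y = 0.577 m: A R^(2/3) = 0.3631 — over.
Trying y = 0.406 m: A R^(2/3) = 0.1803 — short.
Trying y = 0.485 m: A R^(2/3) = 0.2578 — ≈ 0.2577.

y_n = 0.485 m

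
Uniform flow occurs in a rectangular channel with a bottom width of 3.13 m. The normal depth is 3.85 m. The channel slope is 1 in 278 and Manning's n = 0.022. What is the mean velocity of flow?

V = 2.93 m/s

Flow area A = b·y = 3.13 × 3.85 = 12.05 m². Wetted perimeter P = b + 2y = 3.13 + 2×3.85 = 10.83 m.
Hydraulic radius R = A/P = 12.05/10.83 = 1.113 m.
From Manning's equation, V = (1/n) R^(2/3) S^(1/2) = (1/0.022) × 1.113^(2/3) × 0.003597^(1/2) = 2.93 m/s.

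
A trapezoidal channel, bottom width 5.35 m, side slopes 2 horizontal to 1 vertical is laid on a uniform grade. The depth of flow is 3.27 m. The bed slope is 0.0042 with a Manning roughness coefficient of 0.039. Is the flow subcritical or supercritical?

subcritical

With bottom width b = 5.35 m and side slope z = 2: A = (b + zy)y = (5.35 + 2×3.27)×3.27 = 38.88 m²; P = b + 2y√(1+z²) = 5.35 + 2×3.27×2.236 = 19.97 m.
Hydraulic radius R = A/P = 38.88/19.97 = 1.947 m.
V = (1/n) R^(2/3) √S = (1/0.039) × 1.947^(2/3) × √0.0042 = 2.591 m/s. Hydraulic depth D_h = A/T = 38.88/18.43 = 2.11 m.
Froude number Fr = V/√(g·D_h) = 2.591/√(9.81×2.11) = 0.569, which is less than 1, so the flow is subcritical.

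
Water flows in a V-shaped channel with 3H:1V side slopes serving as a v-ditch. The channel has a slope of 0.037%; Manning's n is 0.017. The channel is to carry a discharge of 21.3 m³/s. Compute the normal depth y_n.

Manning's equation rearranged: A R^(2/3) = nQ / (1·√S) = 0.017 × 21.3 / (√0.00037) = 18.82.
Try y = 2.13 m: A R^(2/3) = 13.7 — short.
Try y = 2.92 m: A R^(2/3) = 31.78 — over.
Try y = 2.4 m: A R^(2/3) = 18.84 — close enough.

y_n = 2.4 m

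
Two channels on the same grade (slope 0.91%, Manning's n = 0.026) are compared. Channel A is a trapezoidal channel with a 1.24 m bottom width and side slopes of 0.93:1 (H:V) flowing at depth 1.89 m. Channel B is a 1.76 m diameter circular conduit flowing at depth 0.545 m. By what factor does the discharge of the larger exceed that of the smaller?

Channel A: With bottom width b = 1.24 m and side slope z = 0.93: A = (b + zy)y = (1.24 + 0.93×1.89)×1.89 = 5.666 m²; P = b + 2y√(1+z²) = 1.24 + 2×1.89×1.366 = 6.402 m. Hydraulic radius R = A/P = 5.666/6.402 = 0.885 m. Q_A = (1/0.026)·5.666·0.885^(2/3)·√0.0091 = 19.16 m³/s.
Channel B: For a circular section of diameter D = 1.76 m at depth y = 0.545 m, the central angle is θ = 2 arccos(1 − 2y/D) = 2.361 rad. Then A = (D²/8)(θ − sin θ) = 0.6414 m² and P = Dθ/2 = 2.077 m. Hydraulic radius R = A/P = 0.6414/2.077 = 0.3088 m. Q_B = (1/0.026)·0.6414·0.3088^(2/3)·√0.0091 = 1.075 m³/s.
The larger discharge is 19.16 m³/s and the smaller is 1.075 m³/s; the ratio is 17.8.

17.8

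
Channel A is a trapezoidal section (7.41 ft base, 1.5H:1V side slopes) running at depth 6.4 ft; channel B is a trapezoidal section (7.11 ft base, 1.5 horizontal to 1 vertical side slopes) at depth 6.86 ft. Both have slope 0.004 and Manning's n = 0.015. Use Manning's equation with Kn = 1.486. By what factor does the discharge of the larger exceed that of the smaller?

Channel A: With bottom width b = 7.41 ft and side slope z = 1.5: A = (b + zy)y = (7.41 + 1.5×6.4)×6.4 = 108.9 ft²; P = b + 2y√(1+z²) = 7.41 + 2×6.4×1.803 = 30.49 ft. Hydraulic radius R = A/P = 108.9/30.49 = 3.571 ft. Q_A = (1.486/0.015)·108.9·3.571^(2/3)·√0.004 = 1594 ft³/s.
Channel B: With bottom width b = 7.11 ft and side slope z = 1.5: A = (b + zy)y = (7.11 + 1.5×6.86)×6.86 = 119.4 ft²; P = b + 2y√(1+z²) = 7.11 + 2×6.86×1.803 = 31.84 ft. Hydraulic radius R = A/P = 119.4/31.84 = 3.748 ft. Q_B = (1.486/0.015)·119.4·3.748^(2/3)·√0.004 = 1805 ft³/s.
The larger discharge is 1805 ft³/s and the smaller is 1594 ft³/s; the ratio is 1.13.

1.13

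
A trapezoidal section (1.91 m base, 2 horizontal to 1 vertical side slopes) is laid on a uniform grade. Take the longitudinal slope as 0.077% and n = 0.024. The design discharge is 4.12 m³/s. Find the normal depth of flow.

Manning's equation rearranged: A R^(2/3) = nQ / (1·√S) = 0.024 × 4.12 / (√0.00077) = 3.563.
Try y = 0.77 m: A R^(2/3) = 1.665 — low.
Try y = 1.43 m: A R^(2/3) = 5.982 — high.
Try y = 1.12 m: A R^(2/3) = 3.565 — ≈ 3.563.

y_n = 1.12 m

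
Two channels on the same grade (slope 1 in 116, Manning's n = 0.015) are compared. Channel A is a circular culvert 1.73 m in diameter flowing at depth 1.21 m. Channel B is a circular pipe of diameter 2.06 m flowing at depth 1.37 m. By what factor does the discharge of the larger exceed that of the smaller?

Channel A: For a circular section of diameter D = 1.73 m at depth y = 1.21 m, the central angle is θ = 2 arccos(1 − 2y/D) = 3.962 rad. Then A = (D²/8)(θ − sin θ) = 1.756 m² and P = Dθ/2 = 3.427 m. Hydraulic radius R = A/P = 1.756/3.427 = 0.5123 m. Q_A = (1/0.015)·1.756·0.5123^(2/3)·√0.008621 = 6.959 m³/s.
Channel B: For a circular section of diameter D = 2.06 m at depth y = 1.37 m, the central angle is θ = 2 arccos(1 − 2y/D) = 3.814 rad. Then A = (D²/8)(θ − sin θ) = 2.354 m² and P = Dθ/2 = 3.929 m. Hydraulic radius R = A/P = 2.354/3.929 = 0.5991 m. Q_B = (1/0.015)·2.354·0.5991^(2/3)·√0.008621 = 10.36 m³/s.
The larger discharge is 10.36 m³/s and the smaller is 6.959 m³/s; the ratio is 1.49.

1.49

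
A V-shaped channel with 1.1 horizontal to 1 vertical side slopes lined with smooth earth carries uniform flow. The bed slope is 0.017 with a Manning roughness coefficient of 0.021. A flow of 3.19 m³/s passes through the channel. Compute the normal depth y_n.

y_n = 0.964 m

Manning's equation rearranged: A R^(2/3) = nQ / (1·√S) = 0.021 × 3.19 / (√0.017) = 0.5138.
Try y = 0.734 m: A R^(2/3) = 0.2485 — too small.
Try y = 1.08 m: A R^(2/3) = 0.696 — too large.
Try y = 0.964 m: A R^(2/3) = 0.5141 — ≈ 0.5138.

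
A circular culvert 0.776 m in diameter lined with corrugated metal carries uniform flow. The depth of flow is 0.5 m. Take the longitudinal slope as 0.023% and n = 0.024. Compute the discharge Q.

For a circular section of diameter D = 0.776 m at depth y = 0.5 m, the central angle is θ = 2 arccos(1 − 2y/D) = 3.727 rad. Then A = (D²/8)(θ − sin θ) = 0.3222 m² and P = Dθ/2 = 1.446 m.
Hydraulic radius R = A/P = 0.3222/1.446 = 0.2228 m.
Manning's equation: Q = (1/n) A R^(2/3) S^(1/2) = (1/0.024) × 0.3222 × 0.2228^(2/3) × 0.00023^(1/2) = 0.0748 m³/s.

Q = 0.0748 m³/s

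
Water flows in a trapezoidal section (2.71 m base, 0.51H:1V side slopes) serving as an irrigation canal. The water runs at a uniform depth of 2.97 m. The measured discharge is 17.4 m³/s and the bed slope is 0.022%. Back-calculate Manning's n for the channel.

n = 0.013

With bottom width b = 2.71 m and side slope z = 0.51: A = (b + zy)y = (2.71 + 0.51×2.97)×2.97 = 12.55 m²; P = b + 2y√(1+z²) = 2.71 + 2×2.97×1.123 = 9.378 m.
Hydraulic radius R = A/P = 12.55/9.378 = 1.338 m.
Rearranging Manning's equation: n = (1/Q) A R^(2/3) S^(1/2) = (1/17.4) × 12.55 × 1.338^(2/3) × √0.00022 = 0.013.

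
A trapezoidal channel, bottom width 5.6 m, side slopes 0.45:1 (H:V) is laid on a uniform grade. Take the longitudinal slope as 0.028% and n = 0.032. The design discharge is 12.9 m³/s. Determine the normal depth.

Manning's equation rearranged: A R^(2/3) = nQ / (1·√S) = 0.032 × 12.9 / (√0.00028) = 24.67.
Try y = 2.03 m: A R^(2/3) = 15.87 — short.
Try y = 3.12 m: A R^(2/3) = 31.81 — over.
Try y = 2.67 m: A R^(2/3) = 24.69 — ≈ 24.67.

y_n = 2.67 m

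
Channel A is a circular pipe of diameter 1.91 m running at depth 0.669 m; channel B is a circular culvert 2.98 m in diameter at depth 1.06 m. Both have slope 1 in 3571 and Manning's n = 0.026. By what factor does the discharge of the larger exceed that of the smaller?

Channel A: For a circular section of diameter D = 1.91 m at depth y = 0.669 m, the central angle is θ = 2 arccos(1 − 2y/D) = 2.533 rad. Then A = (D²/8)(θ − sin θ) = 0.8946 m² and P = Dθ/2 = 2.419 m. Hydraulic radius R = A/P = 0.8946/2.419 = 0.3698 m. Q_A = (1/0.026)·0.8946·0.3698^(2/3)·√0.00028 = 0.2966 m³/s.
Channel B: For a circular section of diameter D = 2.98 m at depth y = 1.06 m, the central angle is θ = 2 arccos(1 − 2y/D) = 2.556 rad. Then A = (D²/8)(θ − sin θ) = 2.224 m² and P = Dθ/2 = 3.809 m. Hydraulic radius R = A/P = 2.224/3.809 = 0.5839 m. Q_B = (1/0.026)·2.224·0.5839^(2/3)·√0.00028 = 1 m³/s.
The larger discharge is 1 m³/s and the smaller is 0.2966 m³/s; the ratio is 3.37.

3.37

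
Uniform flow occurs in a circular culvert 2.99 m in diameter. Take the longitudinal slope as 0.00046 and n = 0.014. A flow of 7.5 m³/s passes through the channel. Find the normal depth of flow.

Manning's equation rearranged: A R^(2/3) = nQ / (1·√S) = 0.014 × 7.5 / (√0.00046) = 4.896.
Trying y = 1.65 m: A R^(2/3) = 3.406 — low.
Trying y = 2.67 m: A R^(2/3) = 6.143 — high.
Trying y = 2.11 m: A R^(2/3) = 4.893 — close enough.

y_n = 2.11 m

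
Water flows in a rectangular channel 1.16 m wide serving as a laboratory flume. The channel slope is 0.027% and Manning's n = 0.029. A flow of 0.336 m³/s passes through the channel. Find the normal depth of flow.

Manning's equation rearranged: A R^(2/3) = nQ / (1·√S) = 0.029 × 0.336 / (√0.00027) = 0.593.
At y = 0.874 m: A R^(2/3) = 0.5022 — too small.
At y = 1.22 m: A R^(2/3) = 0.7594 — too large.
At y = 0.998 m: A R^(2/3) = 0.5932 — ≈ 0.593.

y_n = 0.998 m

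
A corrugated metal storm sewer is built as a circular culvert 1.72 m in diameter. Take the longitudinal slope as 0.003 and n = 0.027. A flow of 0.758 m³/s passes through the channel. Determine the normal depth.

Manning's equation rearranged: A R^(2/3) = nQ / (1·√S) = 0.027 × 0.758 / (√0.003) = 0.3737.
At y = 0.441 m: A R^(2/3) = 0.1906 — low.
At y = 0.788 m: A R^(2/3) = 0.5691 — high.
At y = 0.625 m: A R^(2/3) = 0.3734 — close enough.

y_n = 0.625 m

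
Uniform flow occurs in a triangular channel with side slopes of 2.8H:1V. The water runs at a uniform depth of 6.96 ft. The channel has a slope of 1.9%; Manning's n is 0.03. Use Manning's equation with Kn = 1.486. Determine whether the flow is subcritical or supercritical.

For a triangular section with side slope z = 2.8: A = zy² = 2.8×6.96² = 135.6 ft²; P = 2y√(1+z²) = 2×6.96×2.973 = 41.39 ft.
Hydraulic radius R = A/P = 135.6/41.39 = 3.277 ft.
V = (1.486/n) R^(2/3) √S = (1.486/0.03) × 3.277^(2/3) × √0.019 = 15.06 ft/s. Hydraulic depth D_h = A/T = 135.6/38.98 = 3.48 ft.
Froude number Fr = V/√(g·D_h) = 15.06/√(32.2×3.48) = 1.42, which is greater than 1, so the flow is supercritical.

supercritical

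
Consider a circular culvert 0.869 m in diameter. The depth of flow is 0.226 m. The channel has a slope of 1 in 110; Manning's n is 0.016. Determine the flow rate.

For a circular section of diameter D = 0.869 m at depth y = 0.226 m, the central angle is θ = 2 arccos(1 − 2y/D) = 2.141 rad. Then A = (D²/8)(θ − sin θ) = 0.1226 m² and P = Dθ/2 = 0.9301 m.
Hydraulic radius R = A/P = 0.1226/0.9301 = 0.1318 m.
Manning's equation: Q = (1/n) A R^(2/3) S^(1/2) = (1/0.016) × 0.1226 × 0.1318^(2/3) × 0.009091^(1/2) = 0.189 m³/s.

Q = 0.189 m³/s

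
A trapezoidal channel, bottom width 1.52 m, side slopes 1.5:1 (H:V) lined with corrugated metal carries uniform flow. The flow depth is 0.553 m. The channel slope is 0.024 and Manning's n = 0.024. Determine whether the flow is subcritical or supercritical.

supercritical

With bottom width b = 1.52 m and side slope z = 1.5: A = (b + zy)y = (1.52 + 1.5×0.553)×0.553 = 1.299 m²; P = b + 2y√(1+z²) = 1.52 + 2×0.553×1.803 = 3.514 m.
Hydraulic radius R = A/P = 1.299/3.514 = 0.3698 m.
V = (1/n) R^(2/3) √S = (1/0.024) × 0.3698^(2/3) × √0.024 = 3.325 m/s. Hydraulic depth D_h = A/T = 1.299/3.179 = 0.4087 m.
Froude number Fr = V/√(g·D_h) = 3.325/√(9.81×0.4087) = 1.66, which is greater than 1, so the flow is supercritical.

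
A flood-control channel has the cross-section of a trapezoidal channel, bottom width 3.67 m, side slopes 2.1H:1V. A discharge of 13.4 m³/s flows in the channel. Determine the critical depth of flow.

y_c = 0.922 m

At critical depth, Q² T / (g A³) = 1, i.e. A³/T = Q²/g = 13.4²/9.81 = 18.3.
Trying y = 0.69 m: A³/T = 6.709 — short.
Trying y = 0.922 m: A³/T = 18.31 — close enough.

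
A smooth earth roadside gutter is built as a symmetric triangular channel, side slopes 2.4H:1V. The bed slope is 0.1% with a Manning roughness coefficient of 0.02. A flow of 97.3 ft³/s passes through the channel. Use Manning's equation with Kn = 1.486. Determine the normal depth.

Manning's equation rearranged: A R^(2/3) = nQ / (1.486·√S) = 0.02 × 97.3 / (1.486 × √0.001) = 41.41.
At y = 4.21 ft: A R^(2/3) = 66.24 — over.
At y = 2.82 ft: A R^(2/3) = 22.75 — short.
At y = 3.53 ft: A R^(2/3) = 41.41 — matches.

y_n = 3.53 ft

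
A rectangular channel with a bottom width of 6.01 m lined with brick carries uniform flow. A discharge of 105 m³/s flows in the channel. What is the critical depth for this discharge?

y_c = 3.15 m

For a rectangular channel, critical depth y_c = (q²/g)^(1/3) where q = Q/b = 105/6.01 = 17.47 m²/s.
So y_c = (17.47²/9.81)^(1/3) = 3.15 m.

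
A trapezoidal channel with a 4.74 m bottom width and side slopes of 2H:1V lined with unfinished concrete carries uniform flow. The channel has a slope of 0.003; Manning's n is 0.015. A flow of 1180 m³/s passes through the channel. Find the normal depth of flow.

y_n = 7.12 m

Manning's equation rearranged: A R^(2/3) = nQ / (1·√S) = 0.015 × 1180 / (√0.003) = 323.2.
At y = 5.95 m: A R^(2/3) = 213.1 — too small.
At y = 7.12 m: A R^(2/3) = 322.9 — close enough.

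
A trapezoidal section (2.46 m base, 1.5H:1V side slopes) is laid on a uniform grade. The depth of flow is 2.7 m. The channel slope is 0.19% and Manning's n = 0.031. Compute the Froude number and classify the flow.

subcritical

With bottom width b = 2.46 m and side slope z = 1.5: A = (b + zy)y = (2.46 + 1.5×2.7)×2.7 = 17.58 m²; P = b + 2y√(1+z²) = 2.46 + 2×2.7×1.803 = 12.19 m.
Hydraulic radius R = A/P = 17.58/12.19 = 1.441 m.
V = (1/n) R^(2/3) √S = (1/0.031) × 1.441^(2/3) × √0.0019 = 1.794 m/s. Hydraulic depth D_h = A/T = 17.58/10.56 = 1.664 m.
Froude number Fr = V/√(g·D_h) = 1.794/√(9.81×1.664) = 0.444, which is less than 1, so the flow is subcritical.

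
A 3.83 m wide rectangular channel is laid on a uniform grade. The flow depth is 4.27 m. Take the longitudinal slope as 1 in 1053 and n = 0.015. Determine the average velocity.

V = 2.47 m/s

Flow area A = b·y = 3.83 × 4.27 = 16.35 m². Wetted perimeter P = b + 2y = 3.83 + 2×4.27 = 12.37 m.
Hydraulic radius R = A/P = 16.35/12.37 = 1.322 m.
From Manning's equation, V = (1/n) R^(2/3) S^(1/2) = (1/0.015) × 1.322^(2/3) × 0.0009497^(1/2) = 2.47 m/s.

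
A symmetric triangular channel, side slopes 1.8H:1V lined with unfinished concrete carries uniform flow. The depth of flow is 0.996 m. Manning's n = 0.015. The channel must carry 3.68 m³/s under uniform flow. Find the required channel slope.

For a triangular section with side slope z = 1.8: A = zy² = 1.8×0.996² = 1.786 m²; P = 2y√(1+z²) = 2×0.996×2.059 = 4.102 m.
Hydraulic radius R = A/P = 1.786/4.102 = 0.4353 m.
From Manning's equation, S = [nQ / (1 A R^(2/3))]² = [0.015 × 3.68 / (1 × 1.786 × 0.4353^(2/3))]² = 0.0029.

S = 0.0029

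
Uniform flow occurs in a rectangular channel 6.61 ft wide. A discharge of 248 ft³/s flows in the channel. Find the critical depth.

For a rectangular channel, critical depth y_c = (q²/g)^(1/3) where q = Q/b = 248/6.61 = 37.52 ft²/s.
So y_c = (37.52²/32.2)^(1/3) = 3.52 ft.

y_c = 3.52 ft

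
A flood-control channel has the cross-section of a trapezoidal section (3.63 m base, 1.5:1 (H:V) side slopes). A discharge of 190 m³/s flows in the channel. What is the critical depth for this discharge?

At critical depth, Q² T / (g A³) = 1, i.e. A³/T = Q²/g = 190²/9.81 = 3680.
Try y = 2.75 m: A³/T = 816.4 — low.
Try y = 4.56 m: A³/T = 6287 — high.
Try y = 4.01 m: A³/T = 3694 — close enough.

y_c = 4.01 m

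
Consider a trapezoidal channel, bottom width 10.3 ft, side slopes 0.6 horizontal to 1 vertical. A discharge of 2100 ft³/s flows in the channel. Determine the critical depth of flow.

At critical depth, Q² T / (g A³) = 1, i.e. A³/T = Q²/g = 2100²/32.2 = 137000.
Try y = 7.44 ft: A³/T = 68930 — short.
Try y = 11.5 ft: A³/T = 321100 — over.
Try y = 9.06 ft: A³/T = 136900 — close enough.

y_c = 9.06 ft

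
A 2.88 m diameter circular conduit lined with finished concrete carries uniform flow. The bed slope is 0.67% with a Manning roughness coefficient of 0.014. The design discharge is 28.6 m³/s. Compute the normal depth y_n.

y_n = 2.21 m

Manning's equation rearranged: A R^(2/3) = nQ / (1·√S) = 0.014 × 28.6 / (√0.0067) = 4.892.
Try y = 1.73 m: A R^(2/3) = 3.522 — low.
Try y = 2.68 m: A R^(2/3) = 5.627 — high.
Try y = 2.21 m: A R^(2/3) = 4.897 — matches.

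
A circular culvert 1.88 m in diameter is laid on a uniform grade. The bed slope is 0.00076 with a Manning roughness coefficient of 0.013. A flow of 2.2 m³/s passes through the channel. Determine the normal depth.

y_n = 1.07 m

Manning's equation rearranged: A R^(2/3) = nQ / (1·√S) = 0.013 × 2.2 / (√0.00076) = 1.037.
Trying y = 1.36 m: A R^(2/3) = 1.465 — high.
Trying y = 0.855 m: A R^(2/3) = 0.7121 — low.
Trying y = 1.07 m: A R^(2/3) = 1.038 — matches.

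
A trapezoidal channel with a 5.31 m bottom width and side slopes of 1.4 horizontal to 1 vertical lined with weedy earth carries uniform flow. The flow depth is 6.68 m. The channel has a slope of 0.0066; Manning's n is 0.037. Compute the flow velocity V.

With bottom width b = 5.31 m and side slope z = 1.4: A = (b + zy)y = (5.31 + 1.4×6.68)×6.68 = 97.94 m²; P = b + 2y√(1+z²) = 5.31 + 2×6.68×1.72 = 28.3 m.
Hydraulic radius R = A/P = 97.94/28.3 = 3.461 m.
From Manning's equation, V = (1/n) R^(2/3) S^(1/2) = (1/0.037) × 3.461^(2/3) × 0.0066^(1/2) = 5.02 m/s.

V = 5.02 m/s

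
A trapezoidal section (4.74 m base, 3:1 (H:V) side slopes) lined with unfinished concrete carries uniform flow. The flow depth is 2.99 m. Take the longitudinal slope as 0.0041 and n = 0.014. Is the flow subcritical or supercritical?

With bottom width b = 4.74 m and side slope z = 3: A = (b + zy)y = (4.74 + 3×2.99)×2.99 = 40.99 m²; P = b + 2y√(1+z²) = 4.74 + 2×2.99×3.162 = 23.65 m.
Hydraulic radius R = A/P = 40.99/23.65 = 1.733 m.
V = (1/n) R^(2/3) √S = (1/0.014) × 1.733^(2/3) × √0.0041 = 6.599 m/s. Hydraulic depth D_h = A/T = 40.99/22.68 = 1.807 m.
Froude number Fr = V/√(g·D_h) = 6.599/√(9.81×1.807) = 1.57, which is greater than 1, so the flow is supercritical.

supercritical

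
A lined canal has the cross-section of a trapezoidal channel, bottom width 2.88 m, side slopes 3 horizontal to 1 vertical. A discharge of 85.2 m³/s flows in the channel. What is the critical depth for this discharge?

y_c = 2.34 m

At critical depth, Q² T / (g A³) = 1, i.e. A³/T = Q²/g = 85.2²/9.81 = 740.
Try y = 1.61 m: A³/T = 152.5 — short.
Try y = 2.89 m: A³/T = 1839 — over.
Try y = 2.34 m: A³/T = 734.8 — ≈ 740.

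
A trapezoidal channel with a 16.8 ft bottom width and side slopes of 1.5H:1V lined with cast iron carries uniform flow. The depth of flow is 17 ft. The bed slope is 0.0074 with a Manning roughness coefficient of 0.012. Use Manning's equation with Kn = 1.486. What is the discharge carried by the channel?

Q = 33700 ft³/s

With bottom width b = 16.8 ft and side slope z = 1.5: A = (b + zy)y = (16.8 + 1.5×17)×17 = 719.1 ft²; P = b + 2y√(1+z²) = 16.8 + 2×17×1.803 = 78.09 ft.
Hydraulic radius R = A/P = 719.1/78.09 = 9.208 ft.
Manning's equation: Q = (1.486/n) A R^(2/3) S^(1/2) = (1.486/0.012) × 719.1 × 9.208^(2/3) × 0.0074^(1/2) = 33700 ft³/s.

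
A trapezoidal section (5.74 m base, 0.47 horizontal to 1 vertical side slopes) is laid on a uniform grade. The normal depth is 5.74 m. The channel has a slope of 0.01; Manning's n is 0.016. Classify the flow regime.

With bottom width b = 5.74 m and side slope z = 0.47: A = (b + zy)y = (5.74 + 0.47×5.74)×5.74 = 48.43 m²; P = b + 2y√(1+z²) = 5.74 + 2×5.74×1.105 = 18.42 m.
Hydraulic radius R = A/P = 48.43/18.42 = 2.629 m.
V = (1/n) R^(2/3) √S = (1/0.016) × 2.629^(2/3) × √0.01 = 11.9 m/s. Hydraulic depth D_h = A/T = 48.43/11.14 = 4.349 m.
Froude number Fr = V/√(g·D_h) = 11.9/√(9.81×4.349) = 1.82, which is greater than 1, so the flow is supercritical.

supercritical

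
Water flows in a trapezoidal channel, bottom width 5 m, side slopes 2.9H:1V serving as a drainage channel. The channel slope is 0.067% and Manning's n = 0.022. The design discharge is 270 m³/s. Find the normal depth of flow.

y_n = 5.41 m

Manning's equation rearranged: A R^(2/3) = nQ / (1·√S) = 0.022 × 270 / (√0.00067) = 229.5.
Try y = 4.52 m: A R^(2/3) = 150.8 — too small.
Try y = 6.47 m: A R^(2/3) = 350.4 — too large.
Try y = 5.41 m: A R^(2/3) = 229.2 — ≈ 229.5.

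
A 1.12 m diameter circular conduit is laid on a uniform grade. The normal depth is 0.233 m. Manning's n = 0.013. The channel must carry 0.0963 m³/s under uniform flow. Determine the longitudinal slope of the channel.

S = 0.00098

For a circular section of diameter D = 1.12 m at depth y = 0.233 m, the central angle is θ = 2 arccos(1 − 2y/D) = 1.894 rad. Then A = (D²/8)(θ − sin θ) = 0.1484 m² and P = Dθ/2 = 1.061 m.
Hydraulic radius R = A/P = 0.1484/1.061 = 0.1399 m.
From Manning's equation, S = [nQ / (1 A R^(2/3))]² = [0.013 × 0.0963 / (1 × 0.1484 × 0.1399^(2/3))]² = 0.00098.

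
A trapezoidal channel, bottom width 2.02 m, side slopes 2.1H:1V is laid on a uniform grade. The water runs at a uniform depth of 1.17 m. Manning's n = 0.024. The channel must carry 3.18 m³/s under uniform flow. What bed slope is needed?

S = 0.00034

With bottom width b = 2.02 m and side slope z = 2.1: A = (b + zy)y = (2.02 + 2.1×1.17)×1.17 = 5.238 m²; P = b + 2y√(1+z²) = 2.02 + 2×1.17×2.326 = 7.463 m.
Hydraulic radius R = A/P = 5.238/7.463 = 0.7019 m.
From Manning's equation, S = [nQ / (1 A R^(2/3))]² = [0.024 × 3.18 / (1 × 5.238 × 0.7019^(2/3))]² = 0.00034.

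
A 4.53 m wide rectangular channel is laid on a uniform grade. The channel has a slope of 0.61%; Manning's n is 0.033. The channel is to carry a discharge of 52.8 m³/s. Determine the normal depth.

Manning's equation rearranged: A R^(2/3) = nQ / (1·√S) = 0.033 × 52.8 / (√0.0061) = 22.31.
At y = 3.28 m: A R^(2/3) = 18.06 — short.
At y = 4.42 m: A R^(2/3) = 26.21 — over.
At y = 3.88 m: A R^(2/3) = 22.31 — matches.

y_n = 3.88 m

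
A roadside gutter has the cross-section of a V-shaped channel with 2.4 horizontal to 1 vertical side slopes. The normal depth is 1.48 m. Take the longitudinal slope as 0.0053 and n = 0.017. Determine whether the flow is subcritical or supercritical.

For a triangular section with side slope z = 2.4: A = zy² = 2.4×1.48² = 5.257 m²; P = 2y√(1+z²) = 2×1.48×2.6 = 7.696 m.
Hydraulic radius R = A/P = 5.257/7.696 = 0.6831 m.
V = (1/n) R^(2/3) √S = (1/0.017) × 0.6831^(2/3) × √0.0053 = 3.322 m/s. Hydraulic depth D_h = A/T = 5.257/7.104 = 0.74 m.
Froude number Fr = V/√(g·D_h) = 3.322/√(9.81×0.74) = 1.23, which is greater than 1, so the flow is supercritical.

supercritical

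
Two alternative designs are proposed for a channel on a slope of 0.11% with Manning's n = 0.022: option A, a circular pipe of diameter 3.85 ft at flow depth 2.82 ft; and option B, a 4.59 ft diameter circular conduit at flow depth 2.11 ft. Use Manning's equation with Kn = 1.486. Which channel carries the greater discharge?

Channel A: For a circular section of diameter D = 3.85 ft at depth y = 2.82 ft, the central angle is θ = 2 arccos(1 − 2y/D) = 4.109 rad. Then A = (D²/8)(θ − sin θ) = 9.138 ft² and P = Dθ/2 = 7.909 ft. Hydraulic radius R = A/P = 9.138/7.909 = 1.155 ft. Q_A = (1.486/0.022)·9.138·1.155^(2/3)·√0.0011 = 22.54 ft³/s.
Channel B: For a circular section of diameter D = 4.59 ft at depth y = 2.11 ft, the central angle is θ = 2 arccos(1 − 2y/D) = 2.98 rad. Then A = (D²/8)(θ − sin θ) = 7.425 ft² and P = Dθ/2 = 6.84 ft. Hydraulic radius R = A/P = 7.425/6.84 = 1.086 ft. Q_B = (1.486/0.022)·7.425·1.086^(2/3)·√0.0011 = 17.57 ft³/s.
Q_A = 22.54 ft³/s vs Q_B = 17.57 ft³/s, so channel A carries more.

channel A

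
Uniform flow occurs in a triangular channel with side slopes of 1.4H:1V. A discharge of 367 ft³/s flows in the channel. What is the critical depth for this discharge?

At critical depth, Q² T / (g A³) = 1, i.e. A³/T = Q²/g = 367²/32.2 = 4183.
Try y = 4.74 ft: A³/T = 2345 — short.
Try y = 6.04 ft: A³/T = 7878 — over.
Try y = 5.32 ft: A³/T = 4176 — matches.

y_c = 5.32 ft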